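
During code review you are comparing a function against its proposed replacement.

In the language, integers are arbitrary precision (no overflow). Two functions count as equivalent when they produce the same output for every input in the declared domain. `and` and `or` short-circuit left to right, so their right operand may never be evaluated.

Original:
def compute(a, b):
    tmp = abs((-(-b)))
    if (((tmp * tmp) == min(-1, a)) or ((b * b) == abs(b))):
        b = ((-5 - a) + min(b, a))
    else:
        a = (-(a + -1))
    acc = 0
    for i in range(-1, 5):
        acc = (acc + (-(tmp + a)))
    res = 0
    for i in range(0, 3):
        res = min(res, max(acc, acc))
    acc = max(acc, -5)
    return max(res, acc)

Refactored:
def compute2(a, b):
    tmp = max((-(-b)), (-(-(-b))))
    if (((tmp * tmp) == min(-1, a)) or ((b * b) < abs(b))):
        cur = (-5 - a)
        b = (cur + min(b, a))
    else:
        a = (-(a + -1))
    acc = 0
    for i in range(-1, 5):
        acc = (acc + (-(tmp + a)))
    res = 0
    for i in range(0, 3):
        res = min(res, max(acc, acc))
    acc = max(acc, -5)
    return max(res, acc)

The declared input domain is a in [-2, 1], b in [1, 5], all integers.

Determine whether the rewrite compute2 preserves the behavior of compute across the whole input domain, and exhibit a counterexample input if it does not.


Run the pair on a=-2, b=1.
compute: tmp = 1; (((tmp * tmp) == min(-1, a)) or ((b * b) == abs(b))) -> true; b = -5; acc = 0; [i=-1]; acc = 1; [i=0]; acc = 2; [i=1]; acc = 3; [i=2]; acc = 4; [i=3]; acc = 5; [i=4]; acc = 6; res = 0; [i=0]; res = 0; [i=1]; res = 0; [i=2]; res = 0; acc = 6; return 6
compute2: tmp = 1; (((tmp * tmp) == min(-1, a)) or ((b * b) < abs(b))) -> false; a = 3; acc = 0; [i=-1]; acc = -4; [i=0]; acc = -8; [i=1]; acc = -12; [i=2]; acc = -16; [i=3]; acc = -20; [i=4]; acc = -24; res = 0; [i=0]; res = -24; [i=1]; res = -24; [i=2]; res = -24; acc = -5; return -5
6 and -5 differ, so these are not the same function on this domain.
verdict: not equivalent; witness: a=-2, b=1


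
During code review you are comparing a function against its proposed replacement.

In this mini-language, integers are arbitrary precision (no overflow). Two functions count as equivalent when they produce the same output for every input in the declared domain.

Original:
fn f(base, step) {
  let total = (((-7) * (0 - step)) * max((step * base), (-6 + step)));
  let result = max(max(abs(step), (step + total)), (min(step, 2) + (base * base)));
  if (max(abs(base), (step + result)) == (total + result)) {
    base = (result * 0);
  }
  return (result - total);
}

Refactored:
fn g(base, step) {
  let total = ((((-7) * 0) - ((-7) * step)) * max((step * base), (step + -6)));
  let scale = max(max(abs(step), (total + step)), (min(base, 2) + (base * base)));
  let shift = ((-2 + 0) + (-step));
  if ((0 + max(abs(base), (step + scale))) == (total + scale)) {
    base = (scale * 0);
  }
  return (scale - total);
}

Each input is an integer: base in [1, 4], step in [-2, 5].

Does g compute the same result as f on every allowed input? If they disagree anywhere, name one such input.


Try base=1, step=0.
f: total := 0 | result := 1 | (max(abs(base), (step + result)) == (total + result)): true | base := 0 | result 1
g: total := 0 | scale := 2 | shift := -2 | ((0 + max(abs(base), (step + scale))) == (total + scale)): true | base := 0 | result 2
1 against 2: the behavior changed.
verdict: not equivalent; witness: base=1, step=0


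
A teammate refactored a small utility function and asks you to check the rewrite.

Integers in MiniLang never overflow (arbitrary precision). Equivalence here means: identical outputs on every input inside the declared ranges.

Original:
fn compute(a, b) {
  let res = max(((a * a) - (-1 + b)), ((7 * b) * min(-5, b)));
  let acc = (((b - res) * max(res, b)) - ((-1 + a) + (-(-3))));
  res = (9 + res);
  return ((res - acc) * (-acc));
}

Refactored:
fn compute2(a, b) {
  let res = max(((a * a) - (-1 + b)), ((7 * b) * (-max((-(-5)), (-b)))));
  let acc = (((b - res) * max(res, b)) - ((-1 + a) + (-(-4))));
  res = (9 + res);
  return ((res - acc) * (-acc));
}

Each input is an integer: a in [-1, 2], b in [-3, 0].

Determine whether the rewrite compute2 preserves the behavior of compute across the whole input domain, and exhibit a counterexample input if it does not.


Try a=-1, b=-3.
compute: res=105, then acc=-11341, then res=114, then returns 129911155
compute2: res=105, then acc=-11342, then res=114, then returns 129933952
129911155 and 129933952 differ, so these are not the same function on this domain.
verdict: not equivalent; witness: a=-1, b=-3


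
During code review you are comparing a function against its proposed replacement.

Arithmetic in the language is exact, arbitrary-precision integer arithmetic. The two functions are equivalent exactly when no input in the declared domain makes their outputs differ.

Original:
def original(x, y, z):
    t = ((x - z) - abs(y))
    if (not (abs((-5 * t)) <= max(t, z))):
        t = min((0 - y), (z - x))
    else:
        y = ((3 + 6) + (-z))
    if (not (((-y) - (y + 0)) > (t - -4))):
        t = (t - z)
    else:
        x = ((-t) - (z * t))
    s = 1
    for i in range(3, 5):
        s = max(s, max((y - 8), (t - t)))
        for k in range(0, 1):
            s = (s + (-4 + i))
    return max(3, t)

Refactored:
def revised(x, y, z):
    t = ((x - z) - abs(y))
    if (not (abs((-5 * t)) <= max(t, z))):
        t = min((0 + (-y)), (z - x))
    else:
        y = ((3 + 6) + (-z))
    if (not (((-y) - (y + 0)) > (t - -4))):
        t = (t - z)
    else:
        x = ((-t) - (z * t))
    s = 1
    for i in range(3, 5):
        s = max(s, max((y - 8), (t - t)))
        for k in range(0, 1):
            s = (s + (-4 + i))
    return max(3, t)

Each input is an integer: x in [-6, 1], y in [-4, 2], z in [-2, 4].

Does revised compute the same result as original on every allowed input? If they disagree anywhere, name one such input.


Differences: arithmetic usage differs — yet all 392 inputs agree.
verdict: equivalent


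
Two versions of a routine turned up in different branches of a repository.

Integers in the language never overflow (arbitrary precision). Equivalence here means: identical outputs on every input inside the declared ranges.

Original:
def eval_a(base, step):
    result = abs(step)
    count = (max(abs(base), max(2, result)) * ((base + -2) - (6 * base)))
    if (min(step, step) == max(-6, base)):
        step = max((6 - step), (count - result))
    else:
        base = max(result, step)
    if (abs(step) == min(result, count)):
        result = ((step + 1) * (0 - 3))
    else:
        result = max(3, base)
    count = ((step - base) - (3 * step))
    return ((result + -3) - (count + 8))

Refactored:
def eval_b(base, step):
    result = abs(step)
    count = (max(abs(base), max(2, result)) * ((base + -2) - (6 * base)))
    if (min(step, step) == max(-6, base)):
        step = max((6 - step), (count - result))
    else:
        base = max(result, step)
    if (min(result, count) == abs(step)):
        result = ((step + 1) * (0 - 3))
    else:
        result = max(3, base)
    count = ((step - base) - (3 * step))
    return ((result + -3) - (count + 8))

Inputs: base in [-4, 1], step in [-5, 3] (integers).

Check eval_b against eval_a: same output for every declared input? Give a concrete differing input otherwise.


This is a faithful refactor — same computation, different form, but the computed results match everywhere.
Spot check at base=0, step=-4 — eval_a: result=4, then count=-8, then (min(step, step) == max(-6, base)) is false, then base=4, then (abs(step) == min(result, count)) is false, then result=4, then count=4, then returns -11. eval_b: result=4, then count=-8, then (min(step, step) == max(-6, base)) is false, then base=4, then (min(result, count) == abs(step)) is false, then result=4, then count=4, then returns -11. Both give -11.
Checked all 54 inputs in the declared domain: the outputs agree on every one.
verdict: equivalent


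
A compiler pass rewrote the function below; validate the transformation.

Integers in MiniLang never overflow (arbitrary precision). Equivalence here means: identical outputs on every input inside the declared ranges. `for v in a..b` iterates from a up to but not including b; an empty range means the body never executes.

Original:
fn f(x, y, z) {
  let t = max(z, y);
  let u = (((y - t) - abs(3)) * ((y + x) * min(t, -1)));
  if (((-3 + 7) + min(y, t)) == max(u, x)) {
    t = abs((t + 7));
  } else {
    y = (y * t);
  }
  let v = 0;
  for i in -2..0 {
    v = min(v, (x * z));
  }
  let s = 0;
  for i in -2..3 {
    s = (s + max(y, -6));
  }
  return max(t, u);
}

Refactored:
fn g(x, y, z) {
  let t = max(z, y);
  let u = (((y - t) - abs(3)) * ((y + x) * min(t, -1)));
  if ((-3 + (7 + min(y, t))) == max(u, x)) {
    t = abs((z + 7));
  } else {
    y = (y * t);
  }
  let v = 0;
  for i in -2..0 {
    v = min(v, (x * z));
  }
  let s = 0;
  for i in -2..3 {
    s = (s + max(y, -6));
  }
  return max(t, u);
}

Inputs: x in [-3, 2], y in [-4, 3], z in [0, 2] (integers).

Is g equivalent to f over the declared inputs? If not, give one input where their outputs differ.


x=0, y=2, z=0 yields 9 from f but 7 from g.
verdict: not equivalent; witness: x=0, y=2, z=0


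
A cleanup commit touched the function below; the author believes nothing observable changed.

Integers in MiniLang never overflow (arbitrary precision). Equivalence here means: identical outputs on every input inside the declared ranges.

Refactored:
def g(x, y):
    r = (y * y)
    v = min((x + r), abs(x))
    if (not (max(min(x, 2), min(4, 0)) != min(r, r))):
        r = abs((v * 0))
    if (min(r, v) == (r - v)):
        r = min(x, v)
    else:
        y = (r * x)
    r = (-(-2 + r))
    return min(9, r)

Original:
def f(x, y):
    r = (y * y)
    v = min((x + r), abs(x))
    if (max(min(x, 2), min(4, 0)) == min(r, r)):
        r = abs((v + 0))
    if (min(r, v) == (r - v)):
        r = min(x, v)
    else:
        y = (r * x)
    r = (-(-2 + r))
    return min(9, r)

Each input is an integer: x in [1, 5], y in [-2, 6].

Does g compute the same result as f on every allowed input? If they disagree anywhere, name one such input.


Input x=1, y=-1: 1 from f versus 2 from g.
verdict: not equivalent; witness: x=1, y=-1


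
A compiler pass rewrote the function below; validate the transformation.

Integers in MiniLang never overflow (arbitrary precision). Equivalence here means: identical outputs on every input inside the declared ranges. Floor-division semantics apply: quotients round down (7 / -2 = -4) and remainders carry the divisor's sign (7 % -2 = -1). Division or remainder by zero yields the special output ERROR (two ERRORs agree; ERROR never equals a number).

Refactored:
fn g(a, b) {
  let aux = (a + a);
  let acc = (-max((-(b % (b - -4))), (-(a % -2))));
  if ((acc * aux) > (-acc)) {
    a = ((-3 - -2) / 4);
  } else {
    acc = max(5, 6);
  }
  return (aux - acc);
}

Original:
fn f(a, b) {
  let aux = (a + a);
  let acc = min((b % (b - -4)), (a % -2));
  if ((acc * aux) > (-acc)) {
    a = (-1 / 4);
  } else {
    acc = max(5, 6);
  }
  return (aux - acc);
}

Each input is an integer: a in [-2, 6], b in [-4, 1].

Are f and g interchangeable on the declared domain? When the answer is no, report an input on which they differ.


Comparing the listings, the differences include: constant usage differs, plus min/max/abs usage differs, plus arithmetic usage differs.
One worked example (a=-1, b=0) — f: aux := -2 | acc := -1 | ((acc * aux) > (-acc)): true | a := -1 | result -1; g: aux := -2 | acc := -1 | ((acc * aux) > (-acc)): true | a := -1 | result -1; agreement on -1.
Across all 54 domain points the two functions coincide.
verdict: equivalent


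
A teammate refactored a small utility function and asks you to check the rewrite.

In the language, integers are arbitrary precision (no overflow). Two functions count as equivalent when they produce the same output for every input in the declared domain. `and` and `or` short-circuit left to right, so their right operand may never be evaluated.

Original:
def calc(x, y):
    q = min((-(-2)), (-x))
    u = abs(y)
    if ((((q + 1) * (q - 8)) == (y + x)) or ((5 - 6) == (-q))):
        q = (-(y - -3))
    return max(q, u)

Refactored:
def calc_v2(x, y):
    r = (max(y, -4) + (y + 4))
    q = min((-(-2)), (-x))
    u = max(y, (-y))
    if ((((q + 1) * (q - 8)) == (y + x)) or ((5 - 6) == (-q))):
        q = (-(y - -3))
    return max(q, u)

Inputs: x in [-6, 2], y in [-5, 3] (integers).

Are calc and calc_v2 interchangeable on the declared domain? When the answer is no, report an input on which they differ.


Reading the diff, among the changes: min/max/abs usage differs; and local variable names differ; and statement counts differ; and constant usage differs; and arithmetic usage differs.
As a probe, take x=-5, y=-5: calc runs q := 2 | u := 5 | ((((q + 1) * (q - 8)) == (y + x)) or ((5 - 6) == (-q))): false | result 5; calc_v2 runs r := -5 | q := 2 | u := 5 | ((((q + 1) * (q - 8)) == (y + x)) or ((5 - 6) == (-q))): false | result 5; both end at 5.
Across all 81 domain points the two functions coincide.
verdict: equivalent


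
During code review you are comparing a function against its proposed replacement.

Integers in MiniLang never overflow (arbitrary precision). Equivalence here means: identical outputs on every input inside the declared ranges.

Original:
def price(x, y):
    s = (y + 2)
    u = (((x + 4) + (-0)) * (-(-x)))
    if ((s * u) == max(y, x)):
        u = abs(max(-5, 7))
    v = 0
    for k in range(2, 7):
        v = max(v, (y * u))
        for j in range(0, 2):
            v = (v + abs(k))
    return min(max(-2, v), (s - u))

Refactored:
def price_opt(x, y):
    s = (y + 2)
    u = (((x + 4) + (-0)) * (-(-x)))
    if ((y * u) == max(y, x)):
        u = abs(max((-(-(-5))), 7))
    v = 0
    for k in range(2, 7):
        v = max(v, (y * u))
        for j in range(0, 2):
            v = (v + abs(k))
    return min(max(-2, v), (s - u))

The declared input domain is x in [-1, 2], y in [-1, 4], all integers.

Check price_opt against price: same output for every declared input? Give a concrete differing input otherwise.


Run the pair on x=-1, y=0.
price: s becomes 2; next u becomes -3; next ((s * u) == max(y, x)) evaluates to false; next v becomes 0; next at k=2:; next v becomes 0; next at j=0:; next v becomes 2; next at j=1:; next v becomes 4; next at k=3:; next v becomes 4; next at j=0:; next v becomes 7; next at j=1:; next v becomes 10; next at k=4:; next v becomes 10; next at j=0:; next v becomes 14; next at j=1:; next v becomes 18; next at k=5:; next v becomes 18; next at j=0:; next v becomes 23; next at j=1:; next v becomes 28; next at k=6:; next v becomes 28; next at j=0:; next v becomes 34; next at j=1:; next v becomes 40; next final value 5
price_opt: s becomes 2; next u becomes -3; next ((y * u) == max(y, x)) evaluates to true; next u becomes 7; next v becomes 0; next at k=2:; next v becomes 0; next at j=0:; next v becomes 2; next at j=1:; next v becomes 4; next at k=3:; next v becomes 4; next at j=0:; next v becomes 7; next at j=1:; next v becomes 10; next at k=4:; next v becomes 10; next at j=0:; next v becomes 14; next at j=1:; next v becomes 18; next at k=5:; next v becomes 18; next at j=0:; next v becomes 23; next at j=1:; next v becomes 28; next at k=6:; next v becomes 28; next at j=0:; next v becomes 34; next at j=1:; next v becomes 40; next final value -5
5 and -5 differ, so these are not the same function on this domain.
verdict: not equivalent; witness: x=-1, y=0


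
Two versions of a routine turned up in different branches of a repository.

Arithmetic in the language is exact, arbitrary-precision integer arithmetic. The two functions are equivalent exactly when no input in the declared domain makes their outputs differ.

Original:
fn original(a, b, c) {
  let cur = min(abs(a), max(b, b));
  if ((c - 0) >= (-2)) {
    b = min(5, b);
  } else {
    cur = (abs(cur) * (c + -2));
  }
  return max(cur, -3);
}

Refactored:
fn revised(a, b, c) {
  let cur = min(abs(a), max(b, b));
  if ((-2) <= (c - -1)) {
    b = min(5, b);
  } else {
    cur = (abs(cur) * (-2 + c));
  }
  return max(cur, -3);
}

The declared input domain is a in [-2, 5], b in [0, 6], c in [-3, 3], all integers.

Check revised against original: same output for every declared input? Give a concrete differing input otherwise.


Consider the input a=-2, b=1, c=-3.
original: cur becomes 1; next ((c - 0) >= (-2)) evaluates to false; next cur becomes -5; next final value -3
revised: cur becomes 1; next ((-2) <= (c - -1)) evaluates to true; next b becomes 1; next final value 1
-3 against 1: the behavior changed.
verdict: not equivalent; witness: a=-2, b=1, c=-3


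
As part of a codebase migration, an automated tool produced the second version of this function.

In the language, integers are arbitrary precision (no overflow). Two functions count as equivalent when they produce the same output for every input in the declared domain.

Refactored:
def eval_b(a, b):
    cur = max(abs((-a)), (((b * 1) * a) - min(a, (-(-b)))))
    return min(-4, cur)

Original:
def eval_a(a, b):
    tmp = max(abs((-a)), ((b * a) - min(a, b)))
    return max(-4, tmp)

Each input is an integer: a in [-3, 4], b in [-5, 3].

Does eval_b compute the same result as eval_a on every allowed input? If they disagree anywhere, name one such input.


These are not equivalent — on a=-3, b=-5 the outputs split (20 vs -4).
eval_a: tmp = 20; return 20
eval_b: cur = 20; return -4
verdict: not equivalent; witness: a=-3, b=-5


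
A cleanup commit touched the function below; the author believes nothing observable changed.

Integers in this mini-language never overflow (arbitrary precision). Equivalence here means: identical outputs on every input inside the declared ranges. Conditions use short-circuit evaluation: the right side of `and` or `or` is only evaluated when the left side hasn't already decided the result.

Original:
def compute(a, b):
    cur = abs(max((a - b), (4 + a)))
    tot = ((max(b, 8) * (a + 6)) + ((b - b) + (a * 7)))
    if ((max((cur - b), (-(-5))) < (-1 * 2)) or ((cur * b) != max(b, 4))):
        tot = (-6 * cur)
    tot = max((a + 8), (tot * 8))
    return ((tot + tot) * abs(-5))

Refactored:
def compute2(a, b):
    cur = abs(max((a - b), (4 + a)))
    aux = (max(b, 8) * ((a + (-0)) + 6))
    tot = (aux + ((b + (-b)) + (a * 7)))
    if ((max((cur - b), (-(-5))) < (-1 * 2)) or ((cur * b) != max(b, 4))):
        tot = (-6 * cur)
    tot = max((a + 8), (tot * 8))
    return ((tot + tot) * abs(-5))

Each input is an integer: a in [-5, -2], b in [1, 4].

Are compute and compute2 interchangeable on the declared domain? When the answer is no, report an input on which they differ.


Side by side, the visible changes include: constant usage differs, plus arithmetic usage differs, plus statement counts differ, plus local variable names differ.
As a probe, take a=-2, b=1: compute runs cur becomes 2; next tot becomes 18; next ((max((cur - b), (-(-5))) < (-1 * 2)) or ((cur * b) != max(b, 4))) evaluates to true; next tot becomes -12; next tot becomes 6; next final value 60; compute2 runs cur becomes 2; next aux becomes 32; next tot becomes 18; next ((max((cur - b), (-(-5))) < (-1 * 2)) or ((cur * b) != max(b, 4))) evaluates to true; next tot becomes -12; next tot becomes 6; next final value 60; both end at 60.
Checked all 16 inputs in the declared domain: the outputs agree on every one.
verdict: equivalent


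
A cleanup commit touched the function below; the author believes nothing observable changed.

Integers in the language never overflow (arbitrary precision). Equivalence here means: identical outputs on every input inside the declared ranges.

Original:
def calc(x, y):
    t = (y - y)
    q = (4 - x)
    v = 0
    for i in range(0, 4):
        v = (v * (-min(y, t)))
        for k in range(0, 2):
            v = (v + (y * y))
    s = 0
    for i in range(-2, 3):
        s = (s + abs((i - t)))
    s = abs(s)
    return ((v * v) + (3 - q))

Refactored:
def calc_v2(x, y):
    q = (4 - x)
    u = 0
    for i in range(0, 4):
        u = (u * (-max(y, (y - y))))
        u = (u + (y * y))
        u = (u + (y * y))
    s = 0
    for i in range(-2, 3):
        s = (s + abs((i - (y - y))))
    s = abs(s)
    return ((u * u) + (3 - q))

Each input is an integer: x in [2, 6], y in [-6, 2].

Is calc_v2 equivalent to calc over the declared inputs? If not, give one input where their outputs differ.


These are not equivalent — on x=2, y=-6 the outputs split (347747905 vs 5185).
calc: t=0, then q=2, then v=0, then (i=0), then v=0, then (k=0), then v=36, then (k=1), then v=72, then (i=1), then v=432, then (k=0), then v=468, then (k=1), then v=504, then (i=2), then v=3024, then (k=0), then v=3060, then (k=1), then v=3096, then (i=3), then v=18576, then (k=0), then v=18612, then (k=1), then v=18648, then s=0, then (i=-2), then s=2, then (i=-1), then s=3, then (i=0), then s=3, then (i=1), then s=4, then (i=2), then s=6, then s=6, then returns 347747905
calc_v2: q=2, then u=0, then (i=0), then u=0, then u=36, then u=72, then (i=1), then u=0, then u=36, then u=72, then (i=2), then u=0, then u=36, then u=72, then (i=3), then u=0, then u=36, then u=72, then s=0, then (i=-2), then s=2, then (i=-1), then s=3, then (i=0), then s=3, then (i=1), then s=4, then (i=2), then s=6, then s=6, then returns 5185
verdict: not equivalent; witness: x=2, y=-6


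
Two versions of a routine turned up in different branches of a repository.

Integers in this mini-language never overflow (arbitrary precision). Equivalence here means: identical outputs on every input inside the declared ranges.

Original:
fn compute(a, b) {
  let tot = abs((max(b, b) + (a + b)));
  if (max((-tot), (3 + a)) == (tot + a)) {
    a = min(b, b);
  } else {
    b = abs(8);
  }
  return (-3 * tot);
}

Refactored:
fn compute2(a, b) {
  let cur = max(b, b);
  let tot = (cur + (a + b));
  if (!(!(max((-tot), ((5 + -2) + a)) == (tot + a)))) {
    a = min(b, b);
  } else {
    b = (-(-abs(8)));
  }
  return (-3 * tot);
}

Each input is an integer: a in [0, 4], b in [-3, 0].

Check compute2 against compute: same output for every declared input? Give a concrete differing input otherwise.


Not equivalent: a=0, b=-3 separates them (-18 vs 18).
compute: tot = 6; (max((-tot), (3 + a)) == (tot + a)) -> false; b = 8; return -18
compute2: cur = -3; tot = -6; (!(!(max((-tot), ((5 + -2) + a)) == (tot + a)))) -> false; b = 8; return 18
verdict: not equivalent; witness: a=0, b=-3


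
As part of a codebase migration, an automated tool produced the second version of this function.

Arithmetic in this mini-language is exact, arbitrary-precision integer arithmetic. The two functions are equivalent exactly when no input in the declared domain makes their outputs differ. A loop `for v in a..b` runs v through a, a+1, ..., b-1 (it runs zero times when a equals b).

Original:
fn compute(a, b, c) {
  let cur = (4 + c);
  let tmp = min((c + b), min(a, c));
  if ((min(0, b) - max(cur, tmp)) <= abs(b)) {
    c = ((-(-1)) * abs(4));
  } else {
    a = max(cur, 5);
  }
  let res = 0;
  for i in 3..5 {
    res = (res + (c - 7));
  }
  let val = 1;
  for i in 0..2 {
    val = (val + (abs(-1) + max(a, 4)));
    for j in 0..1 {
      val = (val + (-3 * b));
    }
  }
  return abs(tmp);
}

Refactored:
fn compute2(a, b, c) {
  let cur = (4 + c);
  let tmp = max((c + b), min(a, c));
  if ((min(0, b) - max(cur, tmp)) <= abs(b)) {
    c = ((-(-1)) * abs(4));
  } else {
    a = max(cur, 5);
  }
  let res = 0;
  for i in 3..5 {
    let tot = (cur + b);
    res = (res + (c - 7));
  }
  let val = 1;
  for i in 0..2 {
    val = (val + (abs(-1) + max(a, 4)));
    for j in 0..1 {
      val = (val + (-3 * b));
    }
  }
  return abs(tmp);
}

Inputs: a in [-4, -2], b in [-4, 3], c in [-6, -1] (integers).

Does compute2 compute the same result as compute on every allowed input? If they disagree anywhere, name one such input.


The rewrite breaks on a=-4, b=-4, c=-6, where the results are 10 and 6.
compute: cur=-2, then tmp=-10, then ((min(0, b) - max(cur, tmp)) <= abs(b)) is true, then c=4, then res=0, then (i=3), then res=-3, then (i=4), then res=-6, then val=1, then (i=0), then val=6, then (j=0), then val=18, then (i=1), then val=23, then (j=0), then val=35, then returns 10
compute2: cur=-2, then tmp=-6, then ((min(0, b) - max(cur, tmp)) <= abs(b)) is true, then c=4, then res=0, then (i=3), then tot=-6, then res=-3, then (i=4), then tot=-6, then res=-6, then val=1, then (i=0), then val=6, then (j=0), then val=18, then (i=1), then val=23, then (j=0), then val=35, then returns 6
verdict: not equivalent; witness: a=-4, b=-4, c=-6


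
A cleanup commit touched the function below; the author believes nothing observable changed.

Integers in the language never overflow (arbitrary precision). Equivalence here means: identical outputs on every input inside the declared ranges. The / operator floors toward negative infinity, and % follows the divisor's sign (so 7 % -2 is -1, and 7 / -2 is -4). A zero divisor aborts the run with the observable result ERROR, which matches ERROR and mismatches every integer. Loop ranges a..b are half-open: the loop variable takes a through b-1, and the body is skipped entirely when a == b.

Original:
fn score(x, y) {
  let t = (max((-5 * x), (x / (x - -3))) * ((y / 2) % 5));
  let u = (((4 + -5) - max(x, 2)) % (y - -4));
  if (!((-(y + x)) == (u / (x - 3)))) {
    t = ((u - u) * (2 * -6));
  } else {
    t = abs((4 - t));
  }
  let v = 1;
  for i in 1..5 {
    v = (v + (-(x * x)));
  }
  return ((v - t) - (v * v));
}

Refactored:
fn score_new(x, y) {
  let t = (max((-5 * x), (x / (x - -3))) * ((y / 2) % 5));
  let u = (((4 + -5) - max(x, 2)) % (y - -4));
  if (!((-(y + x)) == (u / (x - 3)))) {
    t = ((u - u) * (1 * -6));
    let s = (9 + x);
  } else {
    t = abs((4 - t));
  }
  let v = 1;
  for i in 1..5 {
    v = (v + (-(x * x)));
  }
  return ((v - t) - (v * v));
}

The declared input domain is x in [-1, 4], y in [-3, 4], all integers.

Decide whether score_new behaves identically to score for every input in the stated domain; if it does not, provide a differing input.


Equivalent. The one real change (`2` became `1`) has no effect anywhere in the declared ranges.
Across all 48 domain points the two functions coincide.
As a probe, take x=1, y=-3: score runs t becomes 0; next u becomes 0; next (!((-(y + x)) == (u / (x - 3)))) evaluates to true; next t becomes 0; next v becomes 1; next at i=1:; next v becomes 0; next at i=2:; next v becomes -1; next at i=3:; next v becomes -2; next at i=4:; next v becomes -3; next final value -12; score_new runs t becomes 0; next u becomes 0; next (!((-(y + x)) == (u / (x - 3)))) evaluates to true; next t becomes 0; next s becomes 10; next v becomes 1; next at i=1:; next v becomes 0; next at i=2:; next v becomes -1; next at i=3:; next v becomes -2; next at i=4:; next v becomes -3; next final value -12; both end at -12.
verdict: equivalent


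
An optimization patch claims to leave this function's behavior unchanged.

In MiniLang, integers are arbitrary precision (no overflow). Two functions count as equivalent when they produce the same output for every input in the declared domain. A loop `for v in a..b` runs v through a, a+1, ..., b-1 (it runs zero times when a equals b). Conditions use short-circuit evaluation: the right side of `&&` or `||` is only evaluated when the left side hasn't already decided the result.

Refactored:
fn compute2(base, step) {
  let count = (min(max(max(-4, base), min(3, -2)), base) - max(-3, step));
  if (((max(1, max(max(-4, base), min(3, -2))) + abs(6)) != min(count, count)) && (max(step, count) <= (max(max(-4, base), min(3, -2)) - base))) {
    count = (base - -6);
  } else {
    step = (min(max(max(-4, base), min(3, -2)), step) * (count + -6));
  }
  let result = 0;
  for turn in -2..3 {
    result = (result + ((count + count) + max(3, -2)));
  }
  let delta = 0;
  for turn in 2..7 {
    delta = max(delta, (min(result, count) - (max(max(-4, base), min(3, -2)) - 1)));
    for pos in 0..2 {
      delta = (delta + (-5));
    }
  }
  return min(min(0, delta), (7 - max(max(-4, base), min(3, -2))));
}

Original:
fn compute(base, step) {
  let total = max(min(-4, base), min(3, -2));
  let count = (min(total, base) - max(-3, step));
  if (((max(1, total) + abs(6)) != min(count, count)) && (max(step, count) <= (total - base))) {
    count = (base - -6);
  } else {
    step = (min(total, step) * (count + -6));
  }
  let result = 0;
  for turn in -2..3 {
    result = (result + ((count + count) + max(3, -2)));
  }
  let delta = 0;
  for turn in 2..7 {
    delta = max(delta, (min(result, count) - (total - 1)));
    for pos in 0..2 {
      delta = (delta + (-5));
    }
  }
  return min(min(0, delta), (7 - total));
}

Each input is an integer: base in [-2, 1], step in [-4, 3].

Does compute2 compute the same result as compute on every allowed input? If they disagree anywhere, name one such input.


Evaluate both at base=-1, step=-1.
compute: total becomes -2; next count becomes -1; next (((max(1, total) + abs(6)) != min(count, count)) && (max(step, count) <= (total - base))) evaluates to true; next count becomes 5; next result becomes 0; next at turn=-2:; next result becomes 13; next at turn=-1:; next result becomes 26; next at turn=0:; next result becomes 39; next at turn=1:; next result becomes 52; next at turn=2:; next result becomes 65; next delta becomes 0; next at turn=2:; next delta becomes 8; next at pos=0:; next delta becomes 3; next at pos=1:; next delta becomes -2; next at turn=3:; next delta becomes 8; next at pos=0:; next delta becomes 3; next at pos=1:; next delta becomes -2; next at turn=4:; next delta becomes 8; next at pos=0:; next delta becomes 3; next at pos=1:; next delta becomes -2; next at turn=5:; next delta becomes 8; next at pos=0:; next delta becomes 3; next at pos=1:; next delta becomes -2; next at turn=6:; next delta becomes 8; next at pos=0:; next delta becomes 3; next at pos=1:; next delta becomes -2; next final value -2
compute2: count becomes 0; next (((max(1, max(max(-4, base), min(3, -2))) + abs(6)) != min(count, count)) && (max(step, count) <= (max(max(-4, base), min(3, -2)) - base))) evaluates to true; next count becomes 5; next result becomes 0; next at turn=-2:; next result becomes 13; next at turn=-1:; next result becomes 26; next at turn=0:; next result becomes 39; next at turn=1:; next result becomes 52; next at turn=2:; next result becomes 65; next delta becomes 0; next at turn=2:; next delta becomes 7; next at pos=0:; next delta becomes 2; next at pos=1:; next delta becomes -3; next at turn=3:; next delta becomes 7; next at pos=0:; next delta becomes 2; next at pos=1:; next delta becomes -3; next at turn=4:; next delta becomes 7; next at pos=0:; next delta becomes 2; next at pos=1:; next delta becomes -3; next at turn=5:; next delta becomes 7; next at pos=0:; next delta becomes 2; next at pos=1:; next delta becomes -3; next at turn=6:; next delta becomes 7; next at pos=0:; next delta becomes 2; next at pos=1:; next delta becomes -3; next final value -3
-2 and -3 differ, so these are not the same function on this domain.
verdict: not equivalent; witness: base=-1, step=-1


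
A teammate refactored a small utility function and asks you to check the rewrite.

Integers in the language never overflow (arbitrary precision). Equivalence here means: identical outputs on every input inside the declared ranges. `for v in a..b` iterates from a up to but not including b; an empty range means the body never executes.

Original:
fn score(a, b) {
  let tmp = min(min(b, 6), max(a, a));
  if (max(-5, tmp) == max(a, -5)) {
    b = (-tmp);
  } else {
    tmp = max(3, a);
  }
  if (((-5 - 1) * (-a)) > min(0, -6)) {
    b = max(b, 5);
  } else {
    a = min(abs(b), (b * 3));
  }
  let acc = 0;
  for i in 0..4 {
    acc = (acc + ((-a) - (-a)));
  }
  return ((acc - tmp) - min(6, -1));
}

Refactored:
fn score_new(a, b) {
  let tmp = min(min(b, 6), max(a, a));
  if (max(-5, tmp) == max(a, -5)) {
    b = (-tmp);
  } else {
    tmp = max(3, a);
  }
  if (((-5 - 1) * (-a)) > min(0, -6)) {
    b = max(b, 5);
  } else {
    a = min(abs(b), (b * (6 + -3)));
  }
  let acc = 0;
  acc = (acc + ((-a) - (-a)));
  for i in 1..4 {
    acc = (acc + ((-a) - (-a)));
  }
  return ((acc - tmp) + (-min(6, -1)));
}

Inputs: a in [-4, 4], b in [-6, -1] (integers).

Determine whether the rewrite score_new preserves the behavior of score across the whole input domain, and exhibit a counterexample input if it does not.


Side by side, the visible changes include: loop structure differs, plus statement counts differ, plus constant usage differs, plus arithmetic usage differs.
Tracing a=-4, b=-4: score: tmp=-4, then (max(-5, tmp) == max(a, -5)) is true, then b=4, then (((-5 - 1) * (-a)) > min(0, -6)) is false, then a=4, then acc=0, then (i=0), then acc=0, then (i=1), then acc=0, then (i=2), then acc=0, then (i=3), then acc=0, then returns 5 | score_new: tmp=-4, then (max(-5, tmp) == max(a, -5)) is true, then b=4, then (((-5 - 1) * (-a)) > min(0, -6)) is false, then a=4, then acc=0, then acc=0, then (i=1), then acc=0, then (i=2), then acc=0, then (i=3), then acc=0, then returns 5 — matching result 5.
An exhaustive pass over the 54 declared inputs shows identical outputs.
verdict: equivalent


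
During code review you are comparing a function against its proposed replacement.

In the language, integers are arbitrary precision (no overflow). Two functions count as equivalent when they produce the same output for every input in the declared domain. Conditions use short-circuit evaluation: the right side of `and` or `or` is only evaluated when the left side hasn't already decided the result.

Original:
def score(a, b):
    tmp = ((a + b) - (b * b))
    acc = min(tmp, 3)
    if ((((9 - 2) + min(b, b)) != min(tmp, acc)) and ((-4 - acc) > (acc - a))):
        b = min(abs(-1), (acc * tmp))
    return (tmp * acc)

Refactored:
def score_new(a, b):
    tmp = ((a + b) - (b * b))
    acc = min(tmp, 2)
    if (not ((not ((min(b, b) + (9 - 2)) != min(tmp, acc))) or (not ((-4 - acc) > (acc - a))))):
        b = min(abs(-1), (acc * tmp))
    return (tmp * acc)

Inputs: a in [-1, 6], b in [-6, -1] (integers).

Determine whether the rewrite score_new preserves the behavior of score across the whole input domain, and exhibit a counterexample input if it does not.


The rewrite breaks on a=5, b=-1, where the results are 9 and 6.
score: tmp becomes 3; next acc becomes 3; next ((((9 - 2) + min(b, b)) != min(tmp, acc)) and ((-4 - acc) > (acc - a))) evaluates to false; next final value 9
score_new: tmp becomes 3; next acc becomes 2; next (not ((not ((min(b, b) + (9 - 2)) != min(tmp, acc))) or (not ((-4 - acc) > (acc - a))))) evaluates to false; next final value 6
verdict: not equivalent; witness: a=5, b=-1


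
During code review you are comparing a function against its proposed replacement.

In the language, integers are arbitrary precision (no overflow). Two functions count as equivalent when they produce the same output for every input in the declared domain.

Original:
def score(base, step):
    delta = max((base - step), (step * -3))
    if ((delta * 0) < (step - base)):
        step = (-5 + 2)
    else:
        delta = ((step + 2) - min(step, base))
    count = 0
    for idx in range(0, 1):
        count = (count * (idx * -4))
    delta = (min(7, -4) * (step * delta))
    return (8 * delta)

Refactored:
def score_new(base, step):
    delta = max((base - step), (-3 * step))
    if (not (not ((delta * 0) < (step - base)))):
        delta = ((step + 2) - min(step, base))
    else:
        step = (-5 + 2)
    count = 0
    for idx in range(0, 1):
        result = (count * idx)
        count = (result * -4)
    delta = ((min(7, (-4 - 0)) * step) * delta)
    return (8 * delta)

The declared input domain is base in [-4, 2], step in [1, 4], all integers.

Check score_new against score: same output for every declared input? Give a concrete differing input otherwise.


At base=-4, step=1: score gives -288, score_new gives -224.
verdict: not equivalent; witness: base=-4, step=1


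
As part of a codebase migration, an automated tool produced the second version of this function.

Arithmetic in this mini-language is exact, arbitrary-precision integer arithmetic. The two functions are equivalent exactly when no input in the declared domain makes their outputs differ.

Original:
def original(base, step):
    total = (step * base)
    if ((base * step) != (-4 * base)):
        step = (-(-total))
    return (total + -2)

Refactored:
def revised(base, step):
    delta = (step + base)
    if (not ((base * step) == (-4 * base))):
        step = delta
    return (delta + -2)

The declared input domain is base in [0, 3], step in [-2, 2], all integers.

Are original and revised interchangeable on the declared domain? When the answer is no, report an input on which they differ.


Take base=0, step=-2.
original: total=0, then ((base * step) != (-4 * base)) is false, then returns -2
revised: delta=-2, then (not ((base * step) == (-4 * base))) is false, then returns -4
-2 and -4 differ, so these are not the same function on this domain.
verdict: not equivalent; witness: base=0, step=-2


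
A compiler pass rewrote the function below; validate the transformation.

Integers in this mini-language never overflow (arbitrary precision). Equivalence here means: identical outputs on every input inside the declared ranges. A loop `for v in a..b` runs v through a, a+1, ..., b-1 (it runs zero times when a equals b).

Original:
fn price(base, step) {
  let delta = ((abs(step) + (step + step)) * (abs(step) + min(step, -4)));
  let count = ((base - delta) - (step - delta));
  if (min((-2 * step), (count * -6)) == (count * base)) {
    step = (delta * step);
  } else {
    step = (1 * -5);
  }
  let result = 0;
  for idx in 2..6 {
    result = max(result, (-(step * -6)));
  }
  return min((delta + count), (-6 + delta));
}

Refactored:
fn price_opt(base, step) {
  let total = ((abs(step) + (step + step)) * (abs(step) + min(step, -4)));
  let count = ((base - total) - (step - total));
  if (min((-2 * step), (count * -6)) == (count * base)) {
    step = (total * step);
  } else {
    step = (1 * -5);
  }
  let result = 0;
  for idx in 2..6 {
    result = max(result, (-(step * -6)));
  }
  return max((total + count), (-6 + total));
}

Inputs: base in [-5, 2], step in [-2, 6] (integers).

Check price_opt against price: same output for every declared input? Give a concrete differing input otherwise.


At base=-5, step=-2: price gives -2, price_opt gives 1.
verdict: not equivalent; witness: base=-5, step=-2


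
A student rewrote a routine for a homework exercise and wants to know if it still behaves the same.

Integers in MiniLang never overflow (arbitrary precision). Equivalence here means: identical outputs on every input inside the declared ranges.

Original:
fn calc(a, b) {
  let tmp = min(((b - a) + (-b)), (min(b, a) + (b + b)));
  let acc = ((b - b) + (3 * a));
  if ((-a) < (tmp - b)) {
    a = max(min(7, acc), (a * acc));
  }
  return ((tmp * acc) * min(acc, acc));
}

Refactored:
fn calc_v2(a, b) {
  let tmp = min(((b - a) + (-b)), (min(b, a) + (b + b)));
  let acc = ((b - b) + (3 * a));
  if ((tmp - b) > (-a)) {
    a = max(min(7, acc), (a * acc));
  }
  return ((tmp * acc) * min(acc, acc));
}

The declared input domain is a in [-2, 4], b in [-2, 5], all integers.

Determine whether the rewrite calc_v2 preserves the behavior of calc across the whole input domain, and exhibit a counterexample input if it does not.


This is a faithful refactor — comparison usage differs, but the computed results match everywhere.
One worked example (a=3, b=4) — calc: tmp := -3 | acc := 9 | ((-a) < (tmp - b)): false | result -243; calc_v2: tmp := -3 | acc := 9 | ((tmp - b) > (-a)): false | result -243; agreement on -243.
An exhaustive pass over the 56 declared inputs shows identical outputs.
verdict: equivalent


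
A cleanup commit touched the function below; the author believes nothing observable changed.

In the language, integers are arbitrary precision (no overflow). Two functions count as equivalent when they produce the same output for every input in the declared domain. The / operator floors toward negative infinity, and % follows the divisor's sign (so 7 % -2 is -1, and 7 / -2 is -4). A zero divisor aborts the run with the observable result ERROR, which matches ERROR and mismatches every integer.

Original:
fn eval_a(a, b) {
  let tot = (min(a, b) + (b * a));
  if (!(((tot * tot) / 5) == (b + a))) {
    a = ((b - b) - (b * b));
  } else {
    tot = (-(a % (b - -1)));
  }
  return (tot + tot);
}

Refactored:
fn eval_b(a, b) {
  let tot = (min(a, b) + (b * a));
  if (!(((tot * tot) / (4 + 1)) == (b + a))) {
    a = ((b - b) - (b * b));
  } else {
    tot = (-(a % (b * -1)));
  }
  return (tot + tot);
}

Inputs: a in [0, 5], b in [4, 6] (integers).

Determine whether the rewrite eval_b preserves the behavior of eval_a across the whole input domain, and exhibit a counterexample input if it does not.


Evaluate both at a=1, b=4.
eval_a: tot becomes 5; next (!(((tot * tot) / 5) == (b + a))) evaluates to false; next tot becomes -1; next final value -2
eval_b: tot becomes 5; next (!(((tot * tot) / (4 + 1)) == (b + a))) evaluates to false; next tot becomes 3; next final value 6
-2 against 6: the behavior changed.
verdict: not equivalent; witness: a=1, b=4
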